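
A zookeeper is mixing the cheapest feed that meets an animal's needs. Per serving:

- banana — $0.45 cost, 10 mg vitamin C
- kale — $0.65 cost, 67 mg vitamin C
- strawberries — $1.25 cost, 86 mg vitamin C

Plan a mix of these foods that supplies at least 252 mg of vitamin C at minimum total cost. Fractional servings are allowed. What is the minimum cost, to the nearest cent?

$2.44

Cost per mg of vitamin C: kale $0.0097, strawberries $0.0145, banana $0.0450.
With no serving limits, use only kale: 252 mg / 67 mg = 3.761 servings × $0.65 = $2.44.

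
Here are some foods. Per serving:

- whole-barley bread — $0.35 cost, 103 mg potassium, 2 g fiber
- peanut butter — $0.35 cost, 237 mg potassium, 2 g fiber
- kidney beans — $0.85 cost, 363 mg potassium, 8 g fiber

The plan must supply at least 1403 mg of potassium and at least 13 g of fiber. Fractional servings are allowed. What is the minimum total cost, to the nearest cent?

$2.15

With two linear requirements the optimum uses one or two foods; enumerate the corners.
whole-barley bread only: max(1403/103, 13/2) = 13.62 servings → $4.77.
peanut butter only: max(1403/237, 13/2) = 6.5 servings → $2.27.
kidney beans only: max(1403/363, 13/8) = 3.865 servings → $3.29.
whole-barley bread + peanut butter with both tight: 1.026 servings and 5.474 servings → $2.27.
whole-barley bread + kidney beans with both targets exact would need a negative amount; discard.
peanut butter + kidney beans with both tight: 5.56 servings and 0.235 servings → $2.15.
Cheapest feasible corner: $2.15.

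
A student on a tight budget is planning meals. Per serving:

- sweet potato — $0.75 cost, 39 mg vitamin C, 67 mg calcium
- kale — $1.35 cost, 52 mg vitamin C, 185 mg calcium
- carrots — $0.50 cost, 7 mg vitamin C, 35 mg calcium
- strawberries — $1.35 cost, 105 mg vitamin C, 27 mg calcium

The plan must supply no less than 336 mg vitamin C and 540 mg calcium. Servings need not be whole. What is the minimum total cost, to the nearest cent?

$6.12

With two linear requirements the optimum uses one or two foods; enumerate the corners.
sweet potato only: max(336/39, 540/67) = 8.615 servings → $6.46.
kale only: max(336/52, 540/185) = 6.462 servings → $8.72.
carrots only: max(336/7, 540/35) = 48 servings → $24.00.
strawberries only: max(336/105, 540/27) = 20 servings → $27.00.
sweet potato + kale: the both-tight solution has a negative serving — not a feasible corner.
sweet potato + carrots with both targets exact would need a negative amount; discard.
sweet potato + strawberries with both tight: 7.962 servings and 0.2427 servings → $6.30.
kale + carrots: intersection lies outside the first quadrant.
kale + strawberries with both tight: 2.643 servings and 1.891 servings → $6.12.
carrots + strawberries with both tight: 13.66 servings and 2.289 servings → $9.92.
Cheapest feasible corner: $6.12.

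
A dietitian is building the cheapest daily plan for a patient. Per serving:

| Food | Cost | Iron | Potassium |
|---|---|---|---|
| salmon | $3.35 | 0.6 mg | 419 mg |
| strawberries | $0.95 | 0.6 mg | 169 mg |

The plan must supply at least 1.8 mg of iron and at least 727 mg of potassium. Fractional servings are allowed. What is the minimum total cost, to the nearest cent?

salmon only: max(1.8/0.6, 727/419) = 3 servings → $10.05.
strawberries only: max(1.8/0.6, 727/169) = 4.302 servings → $4.09.
salmon + strawberries with both tight: 0.88 servings and 2.12 servings → $4.96.
Cheapest feasible corner: $4.09.

$4.09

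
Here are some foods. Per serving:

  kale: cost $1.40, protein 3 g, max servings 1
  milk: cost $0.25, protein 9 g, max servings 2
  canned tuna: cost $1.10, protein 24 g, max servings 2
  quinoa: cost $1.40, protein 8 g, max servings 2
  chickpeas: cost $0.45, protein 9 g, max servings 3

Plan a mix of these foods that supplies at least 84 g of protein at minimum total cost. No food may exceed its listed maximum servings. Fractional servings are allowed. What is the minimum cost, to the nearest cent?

Cost per g of protein: milk $0.0278, canned tuna $0.0458, chickpeas $0.0500, quinoa $0.1750, kale $0.4667.
Take 2 servings of milk: +18.0 g protein for $0.50 (total $0.50, still need 66.0 g).
Take 2 servings of canned tuna: +48.0 g protein for $2.20 (total $2.70, still need 18.0 g).
Take 2 servings of chickpeas: +18.0 g protein for $0.90 (total $3.60, still need 0.0 g).
Filling from the cheapest source first is optimal under one linear minimum: $3.60.

$3.60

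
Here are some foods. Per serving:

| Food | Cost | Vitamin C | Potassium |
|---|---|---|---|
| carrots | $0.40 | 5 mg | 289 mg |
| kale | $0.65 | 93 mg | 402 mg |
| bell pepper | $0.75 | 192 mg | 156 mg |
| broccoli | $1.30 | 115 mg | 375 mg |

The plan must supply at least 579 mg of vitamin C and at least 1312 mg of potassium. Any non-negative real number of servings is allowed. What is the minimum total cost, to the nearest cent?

Minimising a linear cost over {vitamin C ≥ 579, potassium ≥ 1312, servings ≥ 0} — the optimum is at a vertex, using one or two foods.
carrots only: max(579/5, 1312/289) = 115.8 servings → $46.32.
kale only: max(579/93, 1312/402) = 6.226 servings → $4.05.
bell pepper only: max(579/192, 1312/156) = 8.41 servings → $6.31.
broccoli only: max(579/115, 1312/375) = 5.035 servings → $6.55.
carrots + kale: intersection lies outside the first quadrant.
carrots + bell pepper with both tight: 2.953 servings and 2.939 servings → $3.39.
carrots + broccoli with both targets exact would need a negative amount; discard.
kale + bell pepper with both tight: 2.578 servings and 1.767 servings → $3.00.
kale + broccoli: intersection lies outside the first quadrant.
bell pepper + broccoli with both tight: 1.225 servings and 2.989 servings → $4.80.
Cheapest feasible corner: $3.00.

$3.00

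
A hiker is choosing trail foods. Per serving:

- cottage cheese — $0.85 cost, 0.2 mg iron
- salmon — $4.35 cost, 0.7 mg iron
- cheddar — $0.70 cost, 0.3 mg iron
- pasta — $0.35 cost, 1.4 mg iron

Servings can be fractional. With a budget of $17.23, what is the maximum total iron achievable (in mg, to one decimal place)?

Iron per dollar: pasta 4, cheddar 0.4286, cottage cheese 0.2353, salmon 0.1609.
With no serving limits, spend the whole cost allowance on pasta: $17.23 / $0.35 × 1.4 mg = 68.9 mg.

68.9 mg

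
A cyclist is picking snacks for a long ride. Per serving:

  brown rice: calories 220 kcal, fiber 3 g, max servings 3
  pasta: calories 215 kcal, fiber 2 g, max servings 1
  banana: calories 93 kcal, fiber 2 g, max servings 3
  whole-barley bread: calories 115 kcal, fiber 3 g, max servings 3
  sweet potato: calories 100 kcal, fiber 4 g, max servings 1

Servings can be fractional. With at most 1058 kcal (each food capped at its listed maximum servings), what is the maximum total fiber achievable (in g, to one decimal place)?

23.6 g

Fiber per kcal: sweet potato 0.04, whole-barley bread 0.02609, banana 0.02151, brown rice 0.01364, pasta 0.009302.
Take 1 serving of sweet potato: uses 100 kcal, +4.0 g fiber (running total 4.0 g).
Take 3 servings of whole-barley bread: uses 345 kcal, +9.0 g fiber (running total 13.0 g).
Take 3 servings of banana: uses 279 kcal, +6.0 g fiber (running total 19.0 g).
Take 1.518 servings of brown rice: uses 334 kcal, +4.6 g fiber (running total 23.6 g).
Greedy by best ratio exhausts the calories allowance optimally: 23.6 g.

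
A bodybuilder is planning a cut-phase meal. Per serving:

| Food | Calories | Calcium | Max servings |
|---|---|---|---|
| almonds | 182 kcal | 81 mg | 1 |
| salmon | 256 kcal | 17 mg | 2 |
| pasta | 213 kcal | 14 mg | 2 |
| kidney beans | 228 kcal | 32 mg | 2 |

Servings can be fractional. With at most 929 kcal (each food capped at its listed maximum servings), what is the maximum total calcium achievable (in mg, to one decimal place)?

Calcium per kcal: almonds 0.4451, kidney beans 0.1404, salmon 0.06641, pasta 0.06573.
Take 1 serving of almonds: uses 182 kcal, +81.0 mg calcium (running total 81.0 mg).
Take 2 servings of kidney beans: uses 456 kcal, +64.0 mg calcium (running total 145.0 mg).
Take 1.137 servings of salmon: uses 291 kcal, +19.3 mg calcium (running total 164.3 mg).
Filling greedily by calcium-per-kcal is optimal for one linear limit, giving 164.3 mg.

164.3 mg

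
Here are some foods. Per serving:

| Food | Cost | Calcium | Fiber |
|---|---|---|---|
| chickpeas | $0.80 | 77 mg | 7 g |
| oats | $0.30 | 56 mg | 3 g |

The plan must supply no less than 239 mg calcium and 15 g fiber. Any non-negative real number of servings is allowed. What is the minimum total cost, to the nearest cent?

$1.50

Compare the cost at each extreme point of the feasible region.
chickpeas only: max(239/77, 15/7) = 3.104 servings → $2.48.
oats only: max(239/56, 15/3) = 5 servings → $1.50.
chickpeas + oats with both tight: 0.764 servings and 3.217 servings → $1.58.
So the least-cost plan costs $1.50.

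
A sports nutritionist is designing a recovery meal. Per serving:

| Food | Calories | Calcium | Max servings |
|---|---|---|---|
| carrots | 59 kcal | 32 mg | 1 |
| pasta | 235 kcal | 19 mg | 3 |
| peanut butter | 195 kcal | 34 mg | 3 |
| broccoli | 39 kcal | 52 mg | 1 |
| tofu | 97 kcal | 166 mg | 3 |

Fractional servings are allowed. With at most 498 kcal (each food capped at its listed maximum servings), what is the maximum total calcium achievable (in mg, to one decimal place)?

601.0 mg

Calcium per kcal: tofu 1.711, broccoli 1.333, carrots 0.5424, peanut butter 0.1744, pasta 0.08085.
Take 3 servings of tofu: uses 291 kcal, +498.0 mg calcium (running total 498.0 mg).
Take 1 serving of broccoli: uses 39 kcal, +52.0 mg calcium (running total 550.0 mg).
Take 1 serving of carrots: uses 59 kcal, +32.0 mg calcium (running total 582.0 mg).
Take 0.559 servings of peanut butter: uses 109 kcal, +19.0 mg calcium (running total 601.0 mg).
Greedy by best ratio exhausts the calories allowance optimally: 601.0 mg.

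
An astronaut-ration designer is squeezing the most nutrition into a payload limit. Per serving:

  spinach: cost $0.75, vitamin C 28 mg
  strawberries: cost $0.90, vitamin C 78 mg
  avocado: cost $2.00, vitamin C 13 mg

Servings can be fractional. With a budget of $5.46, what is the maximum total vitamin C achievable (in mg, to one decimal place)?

Vitamin C per dollar: strawberries 86.67, spinach 37.33, avocado 6.5.
With no serving limits, spend the whole cost allowance on strawberries: $5.46 / $0.90 × 78 mg = 473.2 mg.

473.2 mg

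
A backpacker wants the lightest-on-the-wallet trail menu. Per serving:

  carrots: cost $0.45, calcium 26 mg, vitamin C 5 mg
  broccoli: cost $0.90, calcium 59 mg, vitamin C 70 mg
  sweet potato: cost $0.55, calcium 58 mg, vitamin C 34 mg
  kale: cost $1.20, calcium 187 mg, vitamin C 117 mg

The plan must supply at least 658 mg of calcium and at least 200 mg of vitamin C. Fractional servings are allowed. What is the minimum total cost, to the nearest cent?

Check every corner: each single food scaled to meet both minima, and each pair solved so both constraints bind.
carrots only: max(658/26, 200/5) = 40 servings → $18.00.
broccoli only: max(658/59, 200/70) = 11.15 servings → $10.04.
sweet potato only: max(658/58, 200/34) = 11.34 servings → $6.24.
kale only: max(658/187, 200/117) = 3.519 servings → $4.22.
carrots + broccoli with both tight: 22.47 servings and 1.252 servings → $11.24.
carrots + sweet potato with both tight: 18.13 servings and 3.215 servings → $9.93.
carrots + kale with both tight: 18.79 servings and 0.9065 servings → $9.54.
broccoli + sweet potato: the both-tight solution has a negative serving — not a feasible corner.
broccoli + kale with both targets exact would need a negative amount; discard.
sweet potato + kale: the both-tight solution has a negative serving — not a feasible corner.
Cheapest feasible corner: $4.22.

$4.22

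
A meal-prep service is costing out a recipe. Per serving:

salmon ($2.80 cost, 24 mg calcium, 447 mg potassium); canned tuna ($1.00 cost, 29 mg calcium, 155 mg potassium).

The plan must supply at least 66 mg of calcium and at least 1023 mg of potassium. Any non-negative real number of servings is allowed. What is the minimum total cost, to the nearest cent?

Compare the cost at each extreme point of the feasible region.
salmon only: max(66/24, 1023/447) = 2.75 servings → $7.70.
canned tuna only: max(66/29, 1023/155) = 6.6 servings → $6.60.
salmon + canned tuna with both tight: 2.103 servings and 0.5355 servings → $6.42.
So the least-cost plan costs $6.42.

$6.42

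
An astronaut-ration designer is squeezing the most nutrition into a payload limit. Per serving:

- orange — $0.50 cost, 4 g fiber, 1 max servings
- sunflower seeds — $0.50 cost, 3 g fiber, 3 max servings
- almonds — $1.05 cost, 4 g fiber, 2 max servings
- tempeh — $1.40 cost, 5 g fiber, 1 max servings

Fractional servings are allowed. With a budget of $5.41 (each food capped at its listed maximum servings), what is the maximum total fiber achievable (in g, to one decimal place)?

Fiber per dollar: orange 8, sunflower seeds 6, almonds 3.81, tempeh 3.571.
Take 1 serving of orange: spends $0.50, +4.0 g fiber (running total 4.0 g).
Take 3 servings of sunflower seeds: spends $1.50, +9.0 g fiber (running total 13.0 g).
Take 2 servings of almonds: spends $2.10, +8.0 g fiber (running total 21.0 g).
Take 0.9357 servings of tempeh: spends $1.31, +4.7 g fiber (running total 25.7 g).
Greedy by best ratio exhausts the cost allowance optimally: 25.7 g.

25.7 g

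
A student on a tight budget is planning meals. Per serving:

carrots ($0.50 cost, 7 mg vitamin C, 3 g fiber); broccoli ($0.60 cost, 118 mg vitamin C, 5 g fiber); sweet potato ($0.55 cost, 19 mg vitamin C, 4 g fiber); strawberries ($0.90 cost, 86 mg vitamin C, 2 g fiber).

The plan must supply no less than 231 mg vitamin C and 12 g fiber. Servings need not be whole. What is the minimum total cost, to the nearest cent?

$1.44

Two binding constraints pin down two serving amounts, so the optimal mix uses at most two foods. The candidates are each food alone (scaled to the tighter of vitamin C/fiber) and each pair with both constraints tight.
carrots only: max(231/7, 12/3) = 33 servings → $16.50.
broccoli only: max(231/118, 12/5) = 2.4 servings → $1.44.
sweet potato only: max(231/19, 12/4) = 12.16 servings → $6.69.
strawberries only: max(231/86, 12/2) = 6 servings → $5.40.
carrots + broccoli with both tight: 0.8182 servings and 1.909 servings → $1.55.
carrots + sweet potato: intersection lies outside the first quadrant.
carrots + strawberries with both tight: 2.336 servings and 2.496 servings → $3.41.
broccoli + sweet potato with both tight: 1.846 servings and 0.6923 servings → $1.49.
broccoli + strawberries with both targets exact would need a negative amount; discard.
sweet potato + strawberries with both tight: 1.863 servings and 2.275 servings → $3.07.
The minimum over all feasible corners is $1.44.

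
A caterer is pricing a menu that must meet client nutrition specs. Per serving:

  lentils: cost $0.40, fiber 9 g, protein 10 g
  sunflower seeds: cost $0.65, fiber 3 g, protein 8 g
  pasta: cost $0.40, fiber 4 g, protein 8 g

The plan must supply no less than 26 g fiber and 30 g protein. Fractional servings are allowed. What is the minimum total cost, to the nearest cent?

Compare the cost at each extreme point of the feasible region.
lentils only: max(26/9, 30/10) = 3 servings → $1.20.
sunflower seeds only: max(26/3, 30/8) = 8.667 servings → $5.63.
pasta only: max(26/4, 30/8) = 6.5 servings → $2.60.
lentils + sunflower seeds with both tight: 2.81 servings and 0.2381 servings → $1.28.
lentils + pasta with both tight: 2.75 servings and 0.3125 servings → $1.23.
sunflower seeds + pasta with both targets exact would need a negative amount; discard.
The minimum over all feasible corners is $1.20.

$1.20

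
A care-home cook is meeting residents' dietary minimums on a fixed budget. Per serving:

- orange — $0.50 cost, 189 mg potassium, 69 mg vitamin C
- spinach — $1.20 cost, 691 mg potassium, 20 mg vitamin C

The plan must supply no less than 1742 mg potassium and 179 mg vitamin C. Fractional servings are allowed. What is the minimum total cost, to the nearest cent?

The cheapest plan sits at a corner of the feasible region — with two constraints it uses at most two foods.
orange only: max(1742/189, 179/69) = 9.217 servings → $4.61.
spinach only: max(1742/691, 179/20) = 8.95 servings → $10.74.
orange + spinach with both tight: 2.024 servings and 1.967 servings → $3.37.
So the least-cost plan costs $3.37.

$3.37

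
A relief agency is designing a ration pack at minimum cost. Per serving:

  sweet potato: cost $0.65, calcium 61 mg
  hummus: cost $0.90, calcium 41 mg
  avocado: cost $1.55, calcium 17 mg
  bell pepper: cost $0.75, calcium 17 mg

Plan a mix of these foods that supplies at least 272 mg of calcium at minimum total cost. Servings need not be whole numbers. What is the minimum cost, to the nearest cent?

$2.90

Cost per mg of calcium: sweet potato $0.0107, hummus $0.0220, bell pepper $0.0441, avocado $0.0912.
With no serving limits, use only sweet potato: 272 mg / 61 mg = 4.459 servings × $0.65 = $2.90.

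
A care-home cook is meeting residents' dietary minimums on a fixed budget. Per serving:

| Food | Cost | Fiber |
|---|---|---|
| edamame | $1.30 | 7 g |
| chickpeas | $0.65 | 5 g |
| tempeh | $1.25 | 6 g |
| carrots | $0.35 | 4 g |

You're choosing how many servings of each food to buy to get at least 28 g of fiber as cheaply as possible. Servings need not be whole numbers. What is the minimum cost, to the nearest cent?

$2.45

Cost per g of fiber: carrots $0.0875, chickpeas $0.1300, edamame $0.1857, tempeh $0.2083.
With no serving limits, use only carrots: 28 g / 4 g = 7 servings × $0.35 = $2.45.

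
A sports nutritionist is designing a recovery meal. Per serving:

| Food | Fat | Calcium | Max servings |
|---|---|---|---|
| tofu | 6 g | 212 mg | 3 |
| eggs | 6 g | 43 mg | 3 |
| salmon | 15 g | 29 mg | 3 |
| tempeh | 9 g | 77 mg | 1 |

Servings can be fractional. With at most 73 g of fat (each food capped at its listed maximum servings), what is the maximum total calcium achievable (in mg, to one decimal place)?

896.1 mg

Calcium per g fat: tofu 35.33, tempeh 8.556, eggs 7.167, salmon 1.933.
Take 3 servings of tofu: uses 18 g fat, +636.0 mg calcium (running total 636.0 mg).
Take 1 serving of tempeh: uses 9 g fat, +77.0 mg calcium (running total 713.0 mg).
Take 3 servings of eggs: uses 18 g fat, +129.0 mg calcium (running total 842.0 mg).
Take 1.867 servings of salmon: uses 28 g fat, +54.1 mg calcium (running total 896.1 mg).
Filling greedily by calcium-per-g fat is optimal for one linear limit, giving 896.1 mg.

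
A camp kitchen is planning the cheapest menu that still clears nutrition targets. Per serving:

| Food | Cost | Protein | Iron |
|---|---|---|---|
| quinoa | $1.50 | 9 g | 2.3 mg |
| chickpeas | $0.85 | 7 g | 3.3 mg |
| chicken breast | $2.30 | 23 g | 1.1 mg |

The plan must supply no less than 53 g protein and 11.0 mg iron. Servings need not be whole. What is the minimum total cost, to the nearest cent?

This is a tiny linear program; its minimum lies at a vertex of the feasible set. List the vertices and price them.
quinoa only: max(53/9, 11.0/2.3) = 5.889 servings → $8.83.
chickpeas only: max(53/7, 11.0/3.3) = 7.571 servings → $6.44.
chicken breast only: max(53/23, 11.0/1.1) = 10 servings → $23.00.
quinoa + chickpeas: the both-tight solution has a negative serving — not a feasible corner.
quinoa + chicken breast with both tight: 4.528 servings and 0.5326 servings → $8.02.
chickpeas + chicken breast with both tight: 2.855 servings and 1.435 servings → $5.73.
So the least-cost plan costs $5.73.

$5.73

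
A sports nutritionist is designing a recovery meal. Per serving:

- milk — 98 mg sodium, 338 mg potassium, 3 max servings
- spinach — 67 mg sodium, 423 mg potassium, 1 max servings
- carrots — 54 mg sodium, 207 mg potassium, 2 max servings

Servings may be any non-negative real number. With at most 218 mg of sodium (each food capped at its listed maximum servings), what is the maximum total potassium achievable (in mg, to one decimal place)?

Potassium per mg sodium: spinach 6.313, carrots 3.833, milk 3.449.
Take 1 serving of spinach: uses 67 mg sodium, +423.0 mg potassium (running total 423.0 mg).
Take 2 servings of carrots: uses 108 mg sodium, +414.0 mg potassium (running total 837.0 mg).
Take 0.4388 servings of milk: uses 43 mg sodium, +148.3 mg potassium (running total 985.3 mg).
Filling greedily by potassium-per-mg sodium is optimal for one linear limit, giving 985.3 mg.

985.3 mg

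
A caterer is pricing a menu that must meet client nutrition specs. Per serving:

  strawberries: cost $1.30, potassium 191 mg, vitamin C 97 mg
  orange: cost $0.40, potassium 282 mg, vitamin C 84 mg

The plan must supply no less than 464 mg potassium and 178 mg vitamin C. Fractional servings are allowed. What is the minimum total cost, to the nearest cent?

$0.85

With two linear requirements the optimum uses one or two foods; enumerate the corners.
strawberries only: max(464/191, 178/97) = 2.429 servings → $3.16.
orange only: max(464/282, 178/84) = 2.119 servings → $0.85.
strawberries + orange with both tight: 0.992 servings and 0.9735 servings → $1.68.
So the least-cost plan costs $0.85.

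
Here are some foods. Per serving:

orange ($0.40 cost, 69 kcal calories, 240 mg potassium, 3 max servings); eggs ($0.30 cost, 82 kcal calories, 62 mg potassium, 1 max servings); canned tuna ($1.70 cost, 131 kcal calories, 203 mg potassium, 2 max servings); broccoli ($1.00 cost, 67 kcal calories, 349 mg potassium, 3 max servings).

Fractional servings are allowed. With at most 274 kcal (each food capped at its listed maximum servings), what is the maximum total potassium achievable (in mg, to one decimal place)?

Potassium per kcal: broccoli 5.209, orange 3.478, canned tuna 1.55, eggs 0.7561.
Take 3 servings of broccoli: uses 201 kcal, +1047.0 mg potassium (running total 1047.0 mg).
Take 1.058 servings of orange: uses 73 kcal, +253.9 mg potassium (running total 1300.9 mg).
Filling greedily by potassium-per-kcal is optimal for one linear limit, giving 1300.9 mg.

1300.9 mg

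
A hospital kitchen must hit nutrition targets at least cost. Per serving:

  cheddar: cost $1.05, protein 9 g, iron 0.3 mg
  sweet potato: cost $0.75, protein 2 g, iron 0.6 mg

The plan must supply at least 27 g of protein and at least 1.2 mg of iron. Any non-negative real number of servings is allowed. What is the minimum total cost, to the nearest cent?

$3.44

Two binding constraints pin down two serving amounts, so the optimal mix uses at most two foods. The candidates are each food alone (scaled to the tighter of protein/iron) and each pair with both constraints tight.
cheddar only: max(27/9, 1.2/0.3) = 4 servings → $4.20.
sweet potato only: max(27/2, 1.2/0.6) = 13.5 servings → $10.12.
cheddar + sweet potato with both tight: 2.875 servings and 0.5625 servings → $3.44.
The minimum over all feasible corners is $3.44.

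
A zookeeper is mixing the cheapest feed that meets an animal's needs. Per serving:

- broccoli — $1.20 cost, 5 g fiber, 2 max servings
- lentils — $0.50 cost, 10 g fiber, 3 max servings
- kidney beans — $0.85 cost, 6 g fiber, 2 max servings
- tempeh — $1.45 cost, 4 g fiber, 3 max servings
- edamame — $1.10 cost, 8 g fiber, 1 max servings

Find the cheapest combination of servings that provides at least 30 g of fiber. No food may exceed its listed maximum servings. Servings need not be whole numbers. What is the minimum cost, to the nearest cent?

$1.50

Cost per g of fiber: lentils $0.0500, edamame $0.1375, kidney beans $0.1417, broccoli $0.2400, tempeh $0.3625.
Take 3 servings of lentils: +30.0 g fiber for $1.50 (total $1.50, still need 0.0 g).
Greedy by cheapest-per-g is optimal for a single linear constraint, so the minimum cost is $1.50.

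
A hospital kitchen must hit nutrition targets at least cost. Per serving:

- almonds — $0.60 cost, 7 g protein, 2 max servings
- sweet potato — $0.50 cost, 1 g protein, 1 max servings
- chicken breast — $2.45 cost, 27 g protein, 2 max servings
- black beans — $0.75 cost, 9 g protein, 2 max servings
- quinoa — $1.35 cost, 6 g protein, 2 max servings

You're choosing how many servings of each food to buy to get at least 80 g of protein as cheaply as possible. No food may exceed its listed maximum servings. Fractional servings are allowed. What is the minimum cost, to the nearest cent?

$7.06

Cost per g of protein: black beans $0.0833, almonds $0.0857, chicken breast $0.0907, quinoa $0.2250, sweet potato $0.5000.
Take 2 servings of black beans: +18.0 g protein for $1.50 (total $1.50, still need 62.0 g).
Take 2 servings of almonds: +14.0 g protein for $1.20 (total $2.70, still need 48.0 g).
Take 1.778 servings of chicken breast: +48.0 g protein for $4.36 (total $7.06, still need 0.0 g).
Greedy by cheapest-per-g is optimal for a single linear constraint, so the minimum cost is $7.06.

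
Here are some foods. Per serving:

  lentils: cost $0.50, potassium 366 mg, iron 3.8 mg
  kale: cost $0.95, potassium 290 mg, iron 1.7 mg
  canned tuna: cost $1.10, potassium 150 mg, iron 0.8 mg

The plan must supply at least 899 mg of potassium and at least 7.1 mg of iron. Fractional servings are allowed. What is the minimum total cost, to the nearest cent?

$1.23

An LP optimum is at a vertex; with two nutrient constraints at most two foods are used. Check each candidate.
lentils only: max(899/366, 7.1/3.8) = 2.456 servings → $1.23.
kale only: max(899/290, 7.1/1.7) = 4.176 servings → $3.97.
canned tuna only: max(899/150, 7.1/0.8) = 8.875 servings → $9.76.
lentils + kale with both tight: 1.106 servings and 1.704 servings → $2.17.
lentils + canned tuna with both tight: 1.247 servings and 2.949 servings → $3.87.
kale + canned tuna: intersection lies outside the first quadrant.
Cheapest feasible corner: $1.23.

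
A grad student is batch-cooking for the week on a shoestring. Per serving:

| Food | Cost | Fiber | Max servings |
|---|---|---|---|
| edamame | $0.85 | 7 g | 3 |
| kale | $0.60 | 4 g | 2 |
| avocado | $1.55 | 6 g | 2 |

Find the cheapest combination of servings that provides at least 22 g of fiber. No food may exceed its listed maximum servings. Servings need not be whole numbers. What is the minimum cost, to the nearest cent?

Cost per g of fiber: edamame $0.1214, kale $0.1500, avocado $0.2583.
Take 3 servings of edamame: +21.0 g fiber for $2.55 (total $2.55, still need 1.0 g).
Take 0.25 servings of kale: +1.0 g fiber for $0.15 (total $2.70, still need 0.0 g).
Greedy by cheapest-per-g is optimal for a single linear constraint, so the minimum cost is $2.70.

$2.70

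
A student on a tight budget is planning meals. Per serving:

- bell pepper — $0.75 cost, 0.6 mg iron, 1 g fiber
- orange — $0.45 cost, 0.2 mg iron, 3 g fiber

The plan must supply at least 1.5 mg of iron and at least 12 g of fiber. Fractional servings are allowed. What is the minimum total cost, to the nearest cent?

An LP optimum is at a vertex; with two nutrient constraints at most two foods are used. Check each candidate.
bell pepper only: max(1.5/0.6, 12/1) = 12 servings → $9.00.
orange only: max(1.5/0.2, 12/3) = 7.5 servings → $3.38.
bell pepper + orange with both tight: 1.312 servings and 3.562 servings → $2.59.
The minimum over all feasible corners is $2.59.

$2.59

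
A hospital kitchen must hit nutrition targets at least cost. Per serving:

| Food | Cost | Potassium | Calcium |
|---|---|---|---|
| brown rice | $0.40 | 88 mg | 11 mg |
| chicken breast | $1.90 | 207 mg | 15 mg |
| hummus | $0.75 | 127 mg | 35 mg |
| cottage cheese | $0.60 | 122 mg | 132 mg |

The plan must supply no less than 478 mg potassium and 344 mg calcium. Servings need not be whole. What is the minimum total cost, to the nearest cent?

$2.28

The cheapest plan sits at a corner of the feasible region — with two constraints it uses at most two foods.
brown rice only: max(478/88, 344/11) = 31.27 servings → $12.51.
chicken breast only: max(478/207, 344/15) = 22.93 servings → $43.57.
hummus only: max(478/127, 344/35) = 9.829 servings → $7.37.
cottage cheese only: max(478/122, 344/132) = 3.918 servings → $2.35.
brown rice + chicken breast with both targets exact would need a negative amount; discard.
brown rice + hummus: the both-tight solution has a negative serving — not a feasible corner.
brown rice + cottage cheese with both tight: 2.056 servings and 2.435 servings → $2.28.
chicken breast + hummus: the both-tight solution has a negative serving — not a feasible corner.
chicken breast + cottage cheese with both tight: 0.8287 servings and 2.512 servings → $3.08.
hummus + cottage cheese with both tight: 1.691 servings and 2.158 servings → $2.56.
The minimum over all feasible corners is $2.28.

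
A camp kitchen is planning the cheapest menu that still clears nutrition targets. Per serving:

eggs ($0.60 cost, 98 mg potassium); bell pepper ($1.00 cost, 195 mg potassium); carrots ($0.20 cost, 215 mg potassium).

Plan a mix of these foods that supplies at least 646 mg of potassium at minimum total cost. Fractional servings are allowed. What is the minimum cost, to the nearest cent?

$0.60

Cost per mg of potassium: carrots $0.0009, bell pepper $0.0051, eggs $0.0061.
With no serving limits, use only carrots: 646 mg / 215 mg = 3.005 servings × $0.20 = $0.60.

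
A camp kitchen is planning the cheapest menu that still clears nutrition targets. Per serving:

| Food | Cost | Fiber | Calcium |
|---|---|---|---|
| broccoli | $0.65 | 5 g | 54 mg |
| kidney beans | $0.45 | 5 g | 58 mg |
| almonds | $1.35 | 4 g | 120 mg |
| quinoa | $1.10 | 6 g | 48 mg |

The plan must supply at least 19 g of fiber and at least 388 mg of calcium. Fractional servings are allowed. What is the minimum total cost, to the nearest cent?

For a min-cost LP with two ≥-constraints, a basic feasible solution has at most two positive variables.
broccoli only: max(19/5, 388/54) = 7.185 servings → $4.67.
kidney beans only: max(19/5, 388/58) = 6.69 servings → $3.01.
almonds only: max(19/4, 388/120) = 4.75 servings → $6.41.
quinoa only: max(19/6, 388/48) = 8.083 servings → $8.89.
broccoli + kidney beans: the both-tight solution has a negative serving — not a feasible corner.
broccoli + almonds with both tight: 1.896 servings and 2.38 servings → $4.45.
broccoli + quinoa: intersection lies outside the first quadrant.
kidney beans + almonds with both tight: 1.978 servings and 2.277 servings → $3.96.
kidney beans + quinoa: intersection lies outside the first quadrant.
almonds + quinoa with both tight: 2.682 servings and 1.379 servings → $5.14.
Cheapest feasible corner: $3.01.

$3.01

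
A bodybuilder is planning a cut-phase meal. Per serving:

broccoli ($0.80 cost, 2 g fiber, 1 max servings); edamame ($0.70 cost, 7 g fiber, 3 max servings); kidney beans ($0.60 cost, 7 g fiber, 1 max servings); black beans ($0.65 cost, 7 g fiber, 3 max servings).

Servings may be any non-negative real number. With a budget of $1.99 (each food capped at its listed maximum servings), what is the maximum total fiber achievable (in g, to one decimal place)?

22.0 g

Fiber per dollar: kidney beans 11.67, black beans 10.77, edamame 10, broccoli 2.5.
Take 1 serving of kidney beans: spends $0.60, +7.0 g fiber (running total 7.0 g).
Take 2.138 servings of black beans: spends $1.39, +15.0 g fiber (running total 22.0 g).
Greedy by best ratio exhausts the cost allowance optimally: 22.0 g.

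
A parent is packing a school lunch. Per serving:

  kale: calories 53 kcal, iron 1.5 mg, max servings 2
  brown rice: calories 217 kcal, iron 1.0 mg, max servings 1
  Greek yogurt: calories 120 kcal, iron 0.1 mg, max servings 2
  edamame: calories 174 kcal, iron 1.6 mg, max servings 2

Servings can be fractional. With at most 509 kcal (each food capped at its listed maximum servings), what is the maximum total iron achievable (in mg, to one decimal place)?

Iron per kcal: kale 0.0283, edamame 0.009195, brown rice 0.004608, Greek yogurt 0.0008333.
Take 2 servings of kale: uses 106 kcal, +3.0 mg iron (running total 3.0 mg).
Take 2 servings of edamame: uses 348 kcal, +3.2 mg iron (running total 6.2 mg).
Take 0.2535 servings of brown rice: uses 55 kcal, +0.3 mg iron (running total 6.5 mg).
Greedy by best ratio exhausts the calories allowance optimally: 6.5 mg.

6.5 mg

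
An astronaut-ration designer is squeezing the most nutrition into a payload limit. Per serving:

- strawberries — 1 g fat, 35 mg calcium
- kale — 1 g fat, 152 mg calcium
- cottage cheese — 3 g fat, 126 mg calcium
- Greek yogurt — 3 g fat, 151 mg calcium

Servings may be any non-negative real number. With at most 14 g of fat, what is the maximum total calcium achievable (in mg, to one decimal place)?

Calcium per g fat: kale 152, Greek yogurt 50.33, cottage cheese 42, strawberries 35.
With no serving limits, spend the whole fat allowance on kale: 14 g / 1 g × 152 mg = 2128.0 mg.

2128.0 mg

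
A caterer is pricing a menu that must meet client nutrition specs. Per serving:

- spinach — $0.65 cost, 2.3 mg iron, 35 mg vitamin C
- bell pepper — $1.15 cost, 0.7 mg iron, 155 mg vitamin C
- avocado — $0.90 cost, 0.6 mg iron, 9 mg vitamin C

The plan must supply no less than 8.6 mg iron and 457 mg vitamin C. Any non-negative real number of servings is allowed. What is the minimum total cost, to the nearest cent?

This is a tiny linear program; its minimum lies at a vertex of the feasible set. List the vertices and price them.
spinach only: max(8.6/2.3, 457/35) = 13.06 servings → $8.49.
bell pepper only: max(8.6/0.7, 457/155) = 12.29 servings → $14.13.
avocado only: max(8.6/0.6, 457/9) = 50.78 servings → $45.70.
spinach + bell pepper with both tight: 3.052 servings and 2.259 servings → $4.58.
spinach + avocado: intersection lies outside the first quadrant.
bell pepper + avocado with both tight: 2.27 servings and 11.69 servings → $13.13.
The minimum over all feasible corners is $4.58.

$4.58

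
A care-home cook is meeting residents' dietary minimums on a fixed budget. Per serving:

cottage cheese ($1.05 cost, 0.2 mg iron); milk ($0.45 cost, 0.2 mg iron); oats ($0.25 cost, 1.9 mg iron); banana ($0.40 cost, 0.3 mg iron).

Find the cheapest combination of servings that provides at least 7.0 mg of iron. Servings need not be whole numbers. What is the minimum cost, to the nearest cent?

Cost per mg of iron: oats $0.1316, banana $1.3333, milk $2.2500, cottage cheese $5.2500.
With no serving limits, use only oats: 7.0 mg / 1.9 mg = 3.684 servings × $0.25 = $0.92.

$0.92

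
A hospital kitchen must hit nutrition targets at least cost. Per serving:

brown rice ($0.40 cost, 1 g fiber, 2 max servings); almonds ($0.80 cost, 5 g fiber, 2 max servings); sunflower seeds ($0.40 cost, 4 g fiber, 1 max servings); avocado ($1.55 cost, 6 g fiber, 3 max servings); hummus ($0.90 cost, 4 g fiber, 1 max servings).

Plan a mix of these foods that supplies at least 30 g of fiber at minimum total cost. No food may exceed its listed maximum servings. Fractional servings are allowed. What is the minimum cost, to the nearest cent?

Cost per g of fiber: sunflower seeds $0.1000, almonds $0.1600, hummus $0.2250, avocado $0.2583, brown rice $0.4000.
Take 1 serving of sunflower seeds: +4.0 g fiber for $0.40 (total $0.40, still need 26.0 g).
Take 2 servings of almonds: +10.0 g fiber for $1.60 (total $2.00, still need 16.0 g).
Take 1 serving of hummus: +4.0 g fiber for $0.90 (total $2.90, still need 12.0 g).
Take 2 servings of avocado: +12.0 g fiber for $3.10 (total $6.00, still need 0.0 g).
Greedy by cheapest-per-g is optimal for a single linear constraint, so the minimum cost is $6.00.

$6.00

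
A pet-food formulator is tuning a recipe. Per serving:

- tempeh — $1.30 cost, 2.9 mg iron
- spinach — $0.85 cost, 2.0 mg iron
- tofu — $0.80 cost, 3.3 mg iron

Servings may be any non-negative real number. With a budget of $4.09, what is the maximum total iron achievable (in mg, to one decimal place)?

Iron per dollar: tofu 4.125, spinach 2.353, tempeh 2.231.
With no serving limits, spend the whole cost allowance on tofu: $4.09 / $0.80 × 3.3 mg = 16.9 mg.

16.9 mg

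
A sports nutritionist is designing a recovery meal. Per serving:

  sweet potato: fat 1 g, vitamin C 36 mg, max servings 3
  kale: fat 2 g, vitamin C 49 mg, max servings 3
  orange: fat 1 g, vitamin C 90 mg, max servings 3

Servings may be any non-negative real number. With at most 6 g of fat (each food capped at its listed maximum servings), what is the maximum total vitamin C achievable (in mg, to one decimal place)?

378.0 mg

Vitamin C per g fat: orange 90, sweet potato 36, kale 24.5.
Take 3 servings of orange: uses 3 g fat, +270.0 mg vitamin C (running total 270.0 mg).
Take 3 servings of sweet potato: uses 3 g fat, +108.0 mg vitamin C (running total 378.0 mg).
Greedy by best ratio exhausts the fat allowance optimally: 378.0 mg.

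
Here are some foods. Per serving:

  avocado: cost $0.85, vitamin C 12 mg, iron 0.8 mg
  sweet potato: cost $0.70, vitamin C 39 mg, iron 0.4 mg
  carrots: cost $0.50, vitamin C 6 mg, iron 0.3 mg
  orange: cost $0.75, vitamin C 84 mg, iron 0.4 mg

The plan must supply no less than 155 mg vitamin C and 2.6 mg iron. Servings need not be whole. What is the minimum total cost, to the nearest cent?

With two linear requirements the optimum uses one or two foods; enumerate the corners.
avocado only: max(155/12, 2.6/0.8) = 12.92 servings → $10.98.
sweet potato only: max(155/39, 2.6/0.4) = 6.5 servings → $4.55.
carrots only: max(155/6, 2.6/0.3) = 25.83 servings → $12.92.
orange only: max(155/84, 2.6/0.4) = 6.5 servings → $4.88.
avocado + sweet potato with both tight: 1.492 servings and 3.515 servings → $3.73.
avocado + carrots with both targets exact would need a negative amount; discard.
avocado + orange with both tight: 2.506 servings and 1.487 servings → $3.25.
sweet potato + carrots with both tight: 3.323 servings and 4.237 servings → $4.44.
sweet potato + orange: the both-tight solution has a negative serving — not a feasible corner.
carrots + orange with both tight: 6.86 servings and 1.355 servings → $4.45.
So the least-cost plan costs $3.25.

$3.25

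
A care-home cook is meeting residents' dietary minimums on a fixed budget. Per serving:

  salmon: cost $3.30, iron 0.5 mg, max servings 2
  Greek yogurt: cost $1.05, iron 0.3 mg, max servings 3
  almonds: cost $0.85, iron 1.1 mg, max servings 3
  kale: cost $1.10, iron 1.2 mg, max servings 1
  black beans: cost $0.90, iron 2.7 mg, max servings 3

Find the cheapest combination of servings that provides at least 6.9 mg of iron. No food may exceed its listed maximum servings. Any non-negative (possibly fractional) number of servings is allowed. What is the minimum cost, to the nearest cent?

$2.30

Cost per mg of iron: black beans $0.3333, almonds $0.7727, kale $0.9167, Greek yogurt $3.5000, salmon $6.6000.
Take 2.556 servings of black beans: +6.9 mg iron for $2.30 (total $2.30, still need 0.0 mg).
Greedy by cheapest-per-mg is optimal for a single linear constraint, so the minimum cost is $2.30.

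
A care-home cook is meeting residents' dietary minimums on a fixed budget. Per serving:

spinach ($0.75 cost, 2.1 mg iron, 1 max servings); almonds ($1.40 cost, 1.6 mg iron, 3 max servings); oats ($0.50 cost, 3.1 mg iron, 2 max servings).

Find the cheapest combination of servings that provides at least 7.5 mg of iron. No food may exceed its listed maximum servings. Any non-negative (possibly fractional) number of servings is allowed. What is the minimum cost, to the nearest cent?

Cost per mg of iron: oats $0.1613, spinach $0.3571, almonds $0.8750.
Take 2 servings of oats: +6.2 mg iron for $1.00 (total $1.00, still need 1.3 mg).
Take 0.619 servings of spinach: +1.3 mg iron for $0.46 (total $1.46, still need 0.0 mg).
Greedy by cheapest-per-mg is optimal for a single linear constraint, so the minimum cost is $1.46.

$1.46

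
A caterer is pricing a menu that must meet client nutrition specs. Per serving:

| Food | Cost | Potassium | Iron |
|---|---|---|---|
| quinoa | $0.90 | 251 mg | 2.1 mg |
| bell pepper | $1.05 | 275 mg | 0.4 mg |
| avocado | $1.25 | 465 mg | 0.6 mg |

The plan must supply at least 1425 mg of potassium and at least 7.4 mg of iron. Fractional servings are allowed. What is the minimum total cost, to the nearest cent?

$4.54

Two binding constraints pin down two serving amounts, so the optimal mix uses at most two foods. The candidates are each food alone (scaled to the tighter of potassium/iron) and each pair with both constraints tight.
quinoa only: max(1425/251, 7.4/2.1) = 5.677 servings → $5.11.
bell pepper only: max(1425/275, 7.4/0.4) = 18.5 servings → $19.43.
avocado only: max(1425/465, 7.4/0.6) = 12.33 servings → $15.42.
quinoa + bell pepper with both tight: 3.071 servings and 2.379 servings → $5.26.
quinoa + avocado with both tight: 3.131 servings and 1.374 servings → $4.54.
bell pepper + avocado: intersection lies outside the first quadrant.
Cheapest feasible corner: $4.54.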